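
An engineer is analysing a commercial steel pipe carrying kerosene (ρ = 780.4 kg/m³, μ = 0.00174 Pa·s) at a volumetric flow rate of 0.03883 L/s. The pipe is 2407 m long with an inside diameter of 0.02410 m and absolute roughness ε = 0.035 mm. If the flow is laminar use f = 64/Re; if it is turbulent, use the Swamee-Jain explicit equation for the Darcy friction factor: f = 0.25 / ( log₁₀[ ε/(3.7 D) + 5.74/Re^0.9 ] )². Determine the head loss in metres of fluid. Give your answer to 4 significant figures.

h_f ≈ 2.566 m

Q = 0.03883 L/s = 0.03883/1000 = 3.883e-05 m³/s.
Cross-sectional area A = πD²/4 = π(0.0241)²/4 = 0.0004562 m²; mean velocity V = Q/A = 3.883e-05/0.0004562 = 0.08512 m/s.
Reynolds number Re = ρVD/μ = 780.4 · 0.08512 · 0.0241 / 0.00174 = 920.1.
Re < 2300 → laminar flow, so f = 64/Re = 64/920.1 = 0.06956 (the turbulent correlation is not needed).
Darcy-Weisbach: ΔP = f(L/D)(ρV²/2) = 0.06956·(2407/0.0241)·(780.4·0.08512²/2) = 0.06956·9.988e+04·2.827 = 1.964e+04 Pa.
Head loss h_f = ΔP/(ρg) = 1.964e+04/(780.4·9.81) = 2.566 m.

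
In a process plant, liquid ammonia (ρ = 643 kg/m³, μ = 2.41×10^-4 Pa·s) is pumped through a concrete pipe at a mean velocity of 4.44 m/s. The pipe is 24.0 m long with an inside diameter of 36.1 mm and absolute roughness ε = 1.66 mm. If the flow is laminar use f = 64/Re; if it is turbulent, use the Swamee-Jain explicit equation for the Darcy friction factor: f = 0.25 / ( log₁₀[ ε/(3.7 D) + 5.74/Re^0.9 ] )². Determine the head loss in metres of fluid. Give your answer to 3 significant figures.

h_f ≈ 46.1 m

Reynolds number Re = ρVD/μ = 643 · 4.44 · 0.0361 / 0.000241 = 4.276e+05.
Re > 4000 → turbulent. Relative roughness ε/D = 0.00166/0.0361 = 0.046. Swamee-Jain: f = 0.25/(log₁₀[0.046/3.7 + 5.74/4.276e+05^0.9])² = 0.25/(log₁₀[0.0124 + 4.91e-05])² = 0.25/(-1.904)² = 0.06897.
Darcy-Weisbach: ΔP = f(L/D)(ρV²/2) = 0.06897·(24/0.0361)·(643·4.44²/2) = 0.06897·664.8·6338 = 2.906e+05 Pa.
Head loss h_f = ΔP/(ρg) = 2.906e+05/(643·9.81) = 46.1 m.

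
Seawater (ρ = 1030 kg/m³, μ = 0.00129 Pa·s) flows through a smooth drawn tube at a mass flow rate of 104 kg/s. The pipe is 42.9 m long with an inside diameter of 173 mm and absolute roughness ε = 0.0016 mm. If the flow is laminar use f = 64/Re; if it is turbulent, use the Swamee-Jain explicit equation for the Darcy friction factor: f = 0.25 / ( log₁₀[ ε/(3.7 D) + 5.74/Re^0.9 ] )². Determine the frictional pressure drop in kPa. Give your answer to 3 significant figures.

A = πD²/4 = π(0.173)²/4 = 0.02351 m²; mean velocity V = ṁ/(ρA) = 104/(1030 · 0.02351) = 4.296 m/s.
Reynolds number Re = ρVD/μ = 1030 · 4.296 · 0.173 / 0.00129 = 5.933e+05.
Re > 4000 → turbulent. Relative roughness ε/D = 1.6e-06/0.173 = 9.25e-06. Swamee-Jain: f = 0.25/(log₁₀[9.25e-06/3.7 + 5.74/5.933e+05^0.9])² = 0.25/(log₁₀[2.5e-06 + 3.66e-05])² = 0.25/(-4.408)² = 0.01286.
Darcy-Weisbach: ΔP = f(L/D)(ρV²/2) = 0.01286·(42.9/0.173)·(1030·4.296²/2) = 0.01286·248·9502 = 3.031e+04 Pa.
ΔP = 3.031e+04 Pa = 30.3 kPa.

ΔP ≈ 30.3 kPa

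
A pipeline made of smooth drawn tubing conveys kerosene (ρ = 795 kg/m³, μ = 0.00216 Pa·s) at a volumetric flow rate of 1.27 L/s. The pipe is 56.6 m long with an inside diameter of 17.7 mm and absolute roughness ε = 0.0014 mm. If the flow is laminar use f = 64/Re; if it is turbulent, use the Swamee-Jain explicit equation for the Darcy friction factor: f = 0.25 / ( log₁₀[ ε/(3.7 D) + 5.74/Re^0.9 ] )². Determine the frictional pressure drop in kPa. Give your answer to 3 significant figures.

ΔP ≈ 779 kPa

Q = 1.27 L/s = 1.27/1000 = 0.00127 m³/s.
Cross-sectional area A = πD²/4 = π(0.0177)²/4 = 0.0002461 m²; mean velocity V = Q/A = 0.00127/0.0002461 = 5.161 m/s.
Reynolds number Re = ρVD/μ = 795 · 5.161 · 0.0177 / 0.00216 = 3.362e+04.
Re > 4000 → turbulent. Relative roughness ε/D = 1.4e-06/0.0177 = 7.91e-05. Swamee-Jain: f = 0.25/(log₁₀[7.91e-05/3.7 + 5.74/3.362e+04^0.9])² = 0.25/(log₁₀[2.14e-05 + 0.000484])² = 0.25/(-3.296)² = 0.02301.
Darcy-Weisbach: ΔP = f(L/D)(ρV²/2) = 0.02301·(56.6/0.0177)·(795·5.161²/2) = 0.02301·3198·1.059e+04 = 7.791e+05 Pa.
ΔP = 7.791e+05 Pa = 779 kPa.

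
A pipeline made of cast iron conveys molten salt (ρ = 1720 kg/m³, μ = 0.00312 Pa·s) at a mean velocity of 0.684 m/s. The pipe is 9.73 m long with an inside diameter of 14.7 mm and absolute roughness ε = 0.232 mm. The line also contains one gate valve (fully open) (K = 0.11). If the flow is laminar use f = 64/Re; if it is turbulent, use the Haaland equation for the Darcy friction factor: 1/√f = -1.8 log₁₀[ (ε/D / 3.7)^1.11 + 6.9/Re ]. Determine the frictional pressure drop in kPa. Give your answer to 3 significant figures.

Reynolds number Re = ρVD/μ = 1720 · 0.684 · 0.0147 / 0.00312 = 5543.
Re > 4000 → turbulent. Relative roughness ε/D = 0.000232/0.0147 = 0.0158. Haaland: 1/√f = -1.8 log₁₀[(0.0158/3.7)^1.11 + 6.9/5543] = -1.8 log₁₀[0.00234 + 0.00124] = 4.402, so f = 0.05161.
Total minor-loss coefficient ΣK = 1·0.11 = 0.11.
ΔP = [f·L/D + ΣK]·(ρV²/2) = [0.05161·9.73/0.0147 + 0.11]·(1720·0.684²/2) = [34.16 + 0.11]·402.4 = 1.379e+04 Pa.
ΔP = 1.379e+04 Pa = 13.8 kPa.

ΔP ≈ 13.8 kPa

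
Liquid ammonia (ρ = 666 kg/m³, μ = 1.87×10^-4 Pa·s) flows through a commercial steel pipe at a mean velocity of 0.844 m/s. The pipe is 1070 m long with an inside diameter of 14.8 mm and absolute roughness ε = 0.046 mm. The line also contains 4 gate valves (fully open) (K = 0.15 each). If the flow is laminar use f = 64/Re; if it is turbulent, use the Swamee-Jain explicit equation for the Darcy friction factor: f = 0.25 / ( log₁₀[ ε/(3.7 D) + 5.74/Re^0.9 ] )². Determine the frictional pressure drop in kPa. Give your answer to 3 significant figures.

Reynolds number Re = ρVD/μ = 666 · 0.844 · 0.0148 / 0.000187 = 4.449e+04.
Re > 4000 → turbulent. Relative roughness ε/D = 4.6e-05/0.0148 = 0.00311. Swamee-Jain: f = 0.25/(log₁₀[0.00311/3.7 + 5.74/4.449e+04^0.9])² = 0.25/(log₁₀[0.00084 + 0.000376])² = 0.25/(-2.915)² = 0.02942.
Total minor-loss coefficient ΣK = 4·0.15 = 0.6.
ΔP = [f·L/D + ΣK]·(ρV²/2) = [0.02942·1070/0.0148 + 0.6]·(666·0.844²/2) = [2127 + 0.6]·237.2 = 5.047e+05 Pa.
ΔP = 5.047e+05 Pa = 505 kPa.

ΔP ≈ 505 kPa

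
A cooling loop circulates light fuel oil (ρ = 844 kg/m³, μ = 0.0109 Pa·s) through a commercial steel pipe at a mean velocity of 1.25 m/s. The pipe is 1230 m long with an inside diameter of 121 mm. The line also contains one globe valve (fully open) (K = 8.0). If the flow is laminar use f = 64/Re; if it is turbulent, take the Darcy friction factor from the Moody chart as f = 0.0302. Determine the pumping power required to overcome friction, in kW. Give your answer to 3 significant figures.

Reynolds number Re = ρVD/μ = 844 · 1.25 · 0.121 / 0.0109 = 1.171e+04.
Re > 4000 → turbulent; use the Moody-chart value f = 0.0302.
Total minor-loss coefficient ΣK = 1·8 = 8.
ΔP = [f·L/D + ΣK]·(ρV²/2) = [0.0302·1230/0.121 + 8]·(844·1.25²/2) = [307 + 8]·659.4 = 2.077e+05 Pa.
Q = V·A = 1.25·0.0115 = 0.01437 m³/s.
Pumping power P = QΔP = 0.01437·2.077e+05 = 2985 W = 2.99 kW.

P ≈ 2.99 kW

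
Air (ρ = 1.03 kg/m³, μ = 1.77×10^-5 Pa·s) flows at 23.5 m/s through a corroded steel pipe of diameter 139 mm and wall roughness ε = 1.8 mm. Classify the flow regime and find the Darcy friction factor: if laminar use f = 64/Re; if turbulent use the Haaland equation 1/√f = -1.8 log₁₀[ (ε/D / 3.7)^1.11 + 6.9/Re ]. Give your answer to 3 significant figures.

f ≈ 0.0418

Re = ρVD/μ = 1.03·23.5·0.139/1.77e-05 = 1.901e+05.
Re > 4000 → turbulent. ε/D = 0.0018/0.139 = 0.0129; Haaland: 1/√f = -1.8 log₁₀[0.00188 + 3.63e-05] = 4.892, so f = 0.04179.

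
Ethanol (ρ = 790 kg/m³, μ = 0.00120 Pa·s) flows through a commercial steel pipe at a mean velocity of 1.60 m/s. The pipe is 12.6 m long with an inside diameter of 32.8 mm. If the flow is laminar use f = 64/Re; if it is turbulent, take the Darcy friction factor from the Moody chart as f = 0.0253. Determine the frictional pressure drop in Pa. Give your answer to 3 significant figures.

ΔP ≈ 9830 Pa

Reynolds number Re = ρVD/μ = 790 · 1.6 · 0.0328 / 0.0012 = 3.455e+04.
Re > 4000 → turbulent; use the Moody-chart value f = 0.0253.
Darcy-Weisbach: ΔP = f(L/D)(ρV²/2) = 0.0253·(12.6/0.0328)·(790·1.6²/2) = 0.0253·384.1·1011 = 9828 Pa.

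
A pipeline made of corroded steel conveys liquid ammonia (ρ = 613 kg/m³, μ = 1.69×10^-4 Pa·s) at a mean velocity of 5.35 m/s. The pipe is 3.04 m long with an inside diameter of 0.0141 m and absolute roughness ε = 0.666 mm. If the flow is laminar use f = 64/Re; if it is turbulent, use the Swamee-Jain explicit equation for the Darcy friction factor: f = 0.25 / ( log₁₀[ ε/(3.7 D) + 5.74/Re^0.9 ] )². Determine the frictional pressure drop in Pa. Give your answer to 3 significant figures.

ΔP ≈ 132000 Pa

Reynolds number Re = ρVD/μ = 613 · 5.35 · 0.0141 / 0.000169 = 2.736e+05.
Re > 4000 → turbulent. Relative roughness ε/D = 0.000666/0.0141 = 0.0472. Swamee-Jain: f = 0.25/(log₁₀[0.0472/3.7 + 5.74/2.736e+05^0.9])² = 0.25/(log₁₀[0.0128 + 7.34e-05])² = 0.25/(-1.891)² = 0.06988.
Darcy-Weisbach: ΔP = f(L/D)(ρV²/2) = 0.06988·(3.04/0.0141)·(613·5.35²/2) = 0.06988·215.6·8773 = 1.322e+05 Pa.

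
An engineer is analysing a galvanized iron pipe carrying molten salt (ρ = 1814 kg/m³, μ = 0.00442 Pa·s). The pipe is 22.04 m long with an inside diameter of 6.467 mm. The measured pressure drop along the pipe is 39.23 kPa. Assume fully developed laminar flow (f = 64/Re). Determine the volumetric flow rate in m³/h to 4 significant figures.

For laminar flow, f = 64/Re with Re = ρVD/μ, so Darcy-Weisbach reduces to ΔP = 32μLV/D². Solving for V: V = ΔP·D²/(32μL) = 3.923e+04·(0.006467)²/(32·0.00442·22.04) = 0.5263 m/s.
Check: Re = ρVD/μ = 1814·0.5263·0.006467/0.00442 = 1397 < 2300, so the laminar assumption holds.
Q = V·A = 0.5263·(π/4·0.006467²) = 1.729e-05 m³/s = 0.06224 m³/h.

Q ≈ 0.06224 m³/h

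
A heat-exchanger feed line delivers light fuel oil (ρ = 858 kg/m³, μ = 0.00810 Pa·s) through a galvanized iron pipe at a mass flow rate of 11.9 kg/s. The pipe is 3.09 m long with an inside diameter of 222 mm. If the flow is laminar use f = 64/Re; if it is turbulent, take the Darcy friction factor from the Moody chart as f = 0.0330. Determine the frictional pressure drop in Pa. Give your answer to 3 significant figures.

A = πD²/4 = π(0.222)²/4 = 0.03871 m²; mean velocity V = ṁ/(ρA) = 11.9/(858 · 0.03871) = 0.3583 m/s.
Reynolds number Re = ρVD/μ = 858 · 0.3583 · 0.222 / 0.0081 = 8426.
Re > 4000 → turbulent; use the Moody-chart value f = 0.0330.
Darcy-Weisbach: ΔP = f(L/D)(ρV²/2) = 0.033·(3.09/0.222)·(858·0.3583²/2) = 0.033·13.92·55.08 = 25.3 Pa.

ΔP ≈ 25.3 Pa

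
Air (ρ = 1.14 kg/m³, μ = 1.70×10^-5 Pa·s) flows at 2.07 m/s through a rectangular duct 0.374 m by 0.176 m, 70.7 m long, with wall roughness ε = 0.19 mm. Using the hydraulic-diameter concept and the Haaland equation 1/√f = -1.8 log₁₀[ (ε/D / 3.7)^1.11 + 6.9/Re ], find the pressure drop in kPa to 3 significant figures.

Hydraulic diameter D_h = 4A/P = 4·(0.374·0.176)/(2·(0.374+0.176)) = 0.2633/1.1 = 0.2394 m.
Re = ρVD_h/μ = 1.14·2.07·0.2394/1.7e-05 = 3.323e+04.
ε/D_h = 0.00019/0.2394 = 0.000794; Haaland gives 1/√f = -1.8 log₁₀[8.47e-05+0.000208] = 6.361, so f = 0.02471.
ΔP = f(L/D_h)(ρV²/2) = 0.02471·70.7/0.2394·2.442 = 17.83 Pa.
ΔP = 0.0178 kPa.

ΔP ≈ 0.0178 kPa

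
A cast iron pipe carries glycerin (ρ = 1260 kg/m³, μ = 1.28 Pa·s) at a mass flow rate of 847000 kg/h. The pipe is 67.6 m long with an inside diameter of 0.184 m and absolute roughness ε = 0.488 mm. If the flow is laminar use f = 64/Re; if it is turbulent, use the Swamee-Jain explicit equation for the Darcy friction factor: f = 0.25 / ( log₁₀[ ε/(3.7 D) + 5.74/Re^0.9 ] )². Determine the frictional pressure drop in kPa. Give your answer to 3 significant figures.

ΔP ≈ 574 kPa

ṁ = 847000 kg/h = 847000/3600 = 235.3 kg/s.
A = πD²/4 = π(0.184)²/4 = 0.02659 m²; mean velocity V = ṁ/(ρA) = 235.3/(1260 · 0.02659) = 7.022 m/s.
Reynolds number Re = ρVD/μ = 1260 · 7.022 · 0.184 / 1.28 = 1272.
Re < 2300 → laminar flow, so f = 64/Re = 64/1272 = 0.05032 (the turbulent correlation is not needed).
Darcy-Weisbach: ΔP = f(L/D)(ρV²/2) = 0.05032·(67.6/0.184)·(1260·7.022²/2) = 0.05032·367.4·3.107e+04 = 5.743e+05 Pa.
ΔP = 5.743e+05 Pa = 574 kPa.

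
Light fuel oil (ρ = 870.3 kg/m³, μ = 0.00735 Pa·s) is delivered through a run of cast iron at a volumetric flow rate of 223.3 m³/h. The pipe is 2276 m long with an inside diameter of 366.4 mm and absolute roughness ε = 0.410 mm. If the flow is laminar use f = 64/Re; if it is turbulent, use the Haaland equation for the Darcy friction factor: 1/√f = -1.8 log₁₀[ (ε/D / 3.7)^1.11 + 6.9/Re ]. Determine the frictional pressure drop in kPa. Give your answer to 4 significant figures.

Q = 223.3 m³/h = 223.3/3600 = 0.06203 m³/s.
Cross-sectional area A = πD²/4 = π(0.3664)²/4 = 0.1054 m²; mean velocity V = Q/A = 0.06203/0.1054 = 0.5883 m/s.
Reynolds number Re = ρVD/μ = 870.3 · 0.5883 · 0.3664 / 0.00735 = 2.552e+04.
Re > 4000 → turbulent. Relative roughness ε/D = 0.00041/0.3664 = 0.00112. Haaland: 1/√f = -1.8 log₁₀[(0.00112/3.7)^1.11 + 6.9/2.552e+04] = -1.8 log₁₀[0.000124 + 0.00027] = 6.127, so f = 0.02663.
Darcy-Weisbach: ΔP = f(L/D)(ρV²/2) = 0.02663·(2276/0.3664)·(870.3·0.5883²/2) = 0.02663·6212·150.6 = 2.492e+04 Pa.
ΔP = 2.492e+04 Pa = 24.92 kPa.

ΔP ≈ 24.92 kPa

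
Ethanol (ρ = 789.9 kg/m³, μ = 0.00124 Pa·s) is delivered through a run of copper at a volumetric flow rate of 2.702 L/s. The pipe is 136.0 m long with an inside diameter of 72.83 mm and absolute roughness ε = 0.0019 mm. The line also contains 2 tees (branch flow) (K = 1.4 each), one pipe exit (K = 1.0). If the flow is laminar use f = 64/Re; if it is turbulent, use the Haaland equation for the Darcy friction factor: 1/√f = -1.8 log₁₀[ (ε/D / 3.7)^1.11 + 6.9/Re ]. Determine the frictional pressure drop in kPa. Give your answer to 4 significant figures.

Q = 2.702 L/s = 2.702/1000 = 0.002702 m³/s.
Cross-sectional area A = πD²/4 = π(0.07283)²/4 = 0.004166 m²; mean velocity V = Q/A = 0.002702/0.004166 = 0.6486 m/s.
Reynolds number Re = ρVD/μ = 789.9 · 0.6486 · 0.07283 / 0.00124 = 3.009e+04.
Re > 4000 → turbulent. Relative roughness ε/D = 1.9e-06/0.07283 = 2.61e-05. Haaland: 1/√f = -1.8 log₁₀[(2.61e-05/3.7)^1.11 + 6.9/3.009e+04] = -1.8 log₁₀[1.91e-06 + 0.000229] = 6.545, so f = 0.02335.
Total minor-loss coefficient ΣK = 2·1.4 + 1·1 = 3.8.
ΔP = [f·L/D + ΣK]·(ρV²/2) = [0.02335·136/0.07283 + 3.8]·(789.9·0.6486²/2) = [43.6 + 3.8]·166.1 = 7875 Pa.
ΔP = 7875 Pa = 7.875 kPa.

ΔP ≈ 7.875 kPa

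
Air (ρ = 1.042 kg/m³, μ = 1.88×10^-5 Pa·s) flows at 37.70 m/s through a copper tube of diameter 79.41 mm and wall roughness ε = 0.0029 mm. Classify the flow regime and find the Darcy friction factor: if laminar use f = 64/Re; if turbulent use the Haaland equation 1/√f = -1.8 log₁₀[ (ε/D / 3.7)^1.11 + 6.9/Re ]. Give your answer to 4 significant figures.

Re = ρVD/μ = 1.042·37.7·0.07941/1.88e-05 = 1.659e+05.
Re > 4000 → turbulent. ε/D = 2.9e-06/0.07941 = 3.65e-05; Haaland: 1/√f = -1.8 log₁₀[2.78e-06 + 4.16e-05] = 7.835, so f = 0.01629.

f ≈ 0.01629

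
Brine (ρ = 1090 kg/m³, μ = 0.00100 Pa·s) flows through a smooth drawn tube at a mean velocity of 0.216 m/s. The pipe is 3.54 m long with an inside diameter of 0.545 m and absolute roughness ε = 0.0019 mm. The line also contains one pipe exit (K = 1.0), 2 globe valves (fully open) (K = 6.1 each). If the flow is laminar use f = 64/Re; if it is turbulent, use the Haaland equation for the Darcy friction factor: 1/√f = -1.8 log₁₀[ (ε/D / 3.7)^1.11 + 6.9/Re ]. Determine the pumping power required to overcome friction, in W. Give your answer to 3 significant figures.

P ≈ 17.1 W

Reynolds number Re = ρVD/μ = 1090 · 0.216 · 0.545 / 0.001 = 1.283e+05.
Re > 4000 → turbulent. Relative roughness ε/D = 1.9e-06/0.545 = 3.49e-06. Haaland: 1/√f = -1.8 log₁₀[(3.49e-06/3.7)^1.11 + 6.9/1.283e+05] = -1.8 log₁₀[2.05e-07 + 5.38e-05] = 7.682, so f = 0.01695.
Total minor-loss coefficient ΣK = 1·1 + 2·6.1 = 13.2.
ΔP = [f·L/D + ΣK]·(ρV²/2) = [0.01695·3.54/0.545 + 13.2]·(1090·0.216²/2) = [0.1101 + 13.2]·25.43 = 338.4 Pa.
Q = V·A = 0.216·0.2333 = 0.05039 m³/s.
Pumping power P = QΔP = 0.05039·338.4 = 17.05 W = 17.1 W.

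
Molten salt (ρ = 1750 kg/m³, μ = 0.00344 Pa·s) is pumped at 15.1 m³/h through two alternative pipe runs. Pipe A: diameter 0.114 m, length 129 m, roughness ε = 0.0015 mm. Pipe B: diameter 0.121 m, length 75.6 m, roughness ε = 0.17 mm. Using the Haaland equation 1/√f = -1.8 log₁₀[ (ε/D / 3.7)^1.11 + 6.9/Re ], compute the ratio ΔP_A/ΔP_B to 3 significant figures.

Pipe A: V = Q/A = 0.004194/0.01021 = 0.4109 m/s; Re = 2.383e+04; ε/D = 1.32e-05; Haaland → f = 0.02467; ΔP_A = f(L/D)(ρV²/2) = 4125 Pa.
Pipe B: V = Q/A = 0.004194/0.0115 = 0.3648 m/s; Re = 2.245e+04; ε/D = 0.0014; Haaland → f = 0.02782; ΔP_B = f(L/D)(ρV²/2) = 2024 Pa.
ΔP_A/ΔP_B = 4125/2024 = 2.04.

ΔP_A/ΔP_B ≈ 2.04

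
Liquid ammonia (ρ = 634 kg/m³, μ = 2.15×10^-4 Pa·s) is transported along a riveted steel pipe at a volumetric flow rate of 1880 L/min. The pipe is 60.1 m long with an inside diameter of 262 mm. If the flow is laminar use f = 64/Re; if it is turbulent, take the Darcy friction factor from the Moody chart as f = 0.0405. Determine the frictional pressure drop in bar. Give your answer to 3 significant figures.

ΔP ≈ 0.00995 bar

Q = 1880 L/min = 1880/60000 = 0.03133 m³/s.
Cross-sectional area A = πD²/4 = π(0.262)²/4 = 0.05391 m²; mean velocity V = Q/A = 0.03133/0.05391 = 0.5812 m/s.
Reynolds number Re = ρVD/μ = 634 · 0.5812 · 0.262 / 0.000215 = 4.49e+05.
Re > 4000 → turbulent; use the Moody-chart value f = 0.0405.
Darcy-Weisbach: ΔP = f(L/D)(ρV²/2) = 0.0405·(60.1/0.262)·(634·0.5812²/2) = 0.0405·229.4·107.1 = 994.8 Pa.
ΔP = 994.8 Pa = 0.00995 bar.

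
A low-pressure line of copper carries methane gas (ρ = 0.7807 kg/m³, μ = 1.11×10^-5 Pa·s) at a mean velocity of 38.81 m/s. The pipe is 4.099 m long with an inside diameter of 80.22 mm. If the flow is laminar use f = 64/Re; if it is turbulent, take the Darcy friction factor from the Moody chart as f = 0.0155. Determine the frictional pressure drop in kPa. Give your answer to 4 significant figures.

ΔP ≈ 0.4657 kPa

Reynolds number Re = ρVD/μ = 0.7807 · 38.81 · 0.08022 / 1.11e-05 = 2.19e+05.
Re > 4000 → turbulent; use the Moody-chart value f = 0.0155.
Darcy-Weisbach: ΔP = f(L/D)(ρV²/2) = 0.0155·(4.099/0.08022)·(0.7807·38.81²/2) = 0.0155·51.1·588 = 465.7 Pa.
ΔP = 465.7 Pa = 0.4657 kPa.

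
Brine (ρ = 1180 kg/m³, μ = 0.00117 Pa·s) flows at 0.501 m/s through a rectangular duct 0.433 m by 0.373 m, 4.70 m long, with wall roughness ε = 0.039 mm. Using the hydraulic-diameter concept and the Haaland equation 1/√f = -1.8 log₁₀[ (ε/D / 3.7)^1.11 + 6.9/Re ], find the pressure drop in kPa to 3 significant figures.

ΔP ≈ 0.0280 kPa

Hydraulic diameter D_h = 4A/P = 4·(0.433·0.373)/(2·(0.433+0.373)) = 0.646/1.612 = 0.4008 m.
Re = ρVD_h/μ = 1180·0.501·0.4008/0.00117 = 2.025e+05.
ε/D_h = 3.9e-05/0.4008 = 9.73e-05; Haaland gives 1/√f = -1.8 log₁₀[8.24e-06+3.41e-05] = 7.872, so f = 0.01614.
ΔP = f(L/D_h)(ρV²/2) = 0.01614·4.7/0.4008·148.1 = 28.02 Pa.
ΔP = 0.0280 kPa.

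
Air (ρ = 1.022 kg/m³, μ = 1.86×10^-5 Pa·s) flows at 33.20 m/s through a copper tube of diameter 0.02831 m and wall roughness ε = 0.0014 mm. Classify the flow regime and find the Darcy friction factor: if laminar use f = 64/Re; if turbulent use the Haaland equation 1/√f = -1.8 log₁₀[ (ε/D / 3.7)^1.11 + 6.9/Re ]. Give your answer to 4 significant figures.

Re = ρVD/μ = 1.022·33.2·0.02831/1.86e-05 = 5.164e+04.
Re > 4000 → turbulent. ε/D = 1.4e-06/0.02831 = 4.95e-05; Haaland: 1/√f = -1.8 log₁₀[3.89e-06 + 0.000134] = 6.951, so f = 0.0207.

f ≈ 0.02070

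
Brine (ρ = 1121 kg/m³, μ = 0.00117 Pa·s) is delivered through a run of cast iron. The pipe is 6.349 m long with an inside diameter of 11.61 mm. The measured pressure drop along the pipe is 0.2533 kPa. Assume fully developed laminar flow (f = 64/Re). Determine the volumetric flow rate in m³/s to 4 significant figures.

Q ≈ 1.521×10^-5 m³/s

For laminar flow, f = 64/Re with Re = ρVD/μ, so Darcy-Weisbach reduces to ΔP = 32μLV/D². Solving for V: V = ΔP·D²/(32μL) = 253.3·(0.01161)²/(32·0.00117·6.349) = 0.1436 m/s.
Check: Re = ρVD/μ = 1121·0.1436·0.01161/0.00117 = 1598 < 2300, so the laminar assumption holds.
Q = V·A = 0.1436·(π/4·0.01161²) = 1.521e-05 m³/s = 1.521×10^-5 m³/s.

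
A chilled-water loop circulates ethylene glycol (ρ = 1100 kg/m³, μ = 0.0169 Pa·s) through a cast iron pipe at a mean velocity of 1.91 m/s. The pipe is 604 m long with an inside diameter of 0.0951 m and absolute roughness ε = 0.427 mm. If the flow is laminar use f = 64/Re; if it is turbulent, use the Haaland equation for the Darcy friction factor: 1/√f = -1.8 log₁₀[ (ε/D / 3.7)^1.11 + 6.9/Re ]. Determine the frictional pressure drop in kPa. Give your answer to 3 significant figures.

ΔP ≈ 457 kPa

Reynolds number Re = ρVD/μ = 1100 · 1.91 · 0.0951 / 0.0169 = 1.182e+04.
Re > 4000 → turbulent. Relative roughness ε/D = 0.000427/0.0951 = 0.00449. Haaland: 1/√f = -1.8 log₁₀[(0.00449/3.7)^1.11 + 6.9/1.182e+04] = -1.8 log₁₀[0.00058 + 0.000584] = 5.282, so f = 0.03585.
Darcy-Weisbach: ΔP = f(L/D)(ρV²/2) = 0.03585·(604/0.0951)·(1100·1.91²/2) = 0.03585·6351·2006 = 4.568e+05 Pa.
ΔP = 4.568e+05 Pa = 457 kPa.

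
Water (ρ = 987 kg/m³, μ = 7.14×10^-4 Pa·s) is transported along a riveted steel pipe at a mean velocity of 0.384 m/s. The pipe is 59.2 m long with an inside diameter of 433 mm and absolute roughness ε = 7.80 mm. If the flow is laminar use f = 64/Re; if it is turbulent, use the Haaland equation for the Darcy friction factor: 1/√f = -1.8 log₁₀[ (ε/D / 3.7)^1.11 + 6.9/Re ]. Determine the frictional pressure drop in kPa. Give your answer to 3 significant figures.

ΔP ≈ 0.468 kPa

Reynolds number Re = ρVD/μ = 987 · 0.384 · 0.433 / 0.000714 = 2.298e+05.
Re > 4000 → turbulent. Relative roughness ε/D = 0.0078/0.433 = 0.018. Haaland: 1/√f = -1.8 log₁₀[(0.018/3.7)^1.11 + 6.9/2.298e+05] = -1.8 log₁₀[0.00271 + 3e-05] = 4.612, so f = 0.04701.
Darcy-Weisbach: ΔP = f(L/D)(ρV²/2) = 0.04701·(59.2/0.433)·(987·0.384²/2) = 0.04701·136.7·72.77 = 467.7 Pa.
ΔP = 467.7 Pa = 0.468 kPa.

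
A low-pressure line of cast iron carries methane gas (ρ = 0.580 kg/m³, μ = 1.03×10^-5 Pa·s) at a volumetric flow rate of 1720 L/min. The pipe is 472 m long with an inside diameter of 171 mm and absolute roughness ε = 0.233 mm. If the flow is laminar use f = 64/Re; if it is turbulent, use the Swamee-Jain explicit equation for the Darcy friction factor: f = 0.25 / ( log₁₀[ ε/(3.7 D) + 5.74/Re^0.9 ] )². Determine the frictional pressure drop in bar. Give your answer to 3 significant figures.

ΔP ≈ 3.98×10^-4 bar

Q = 1720 L/min = 1720/60000 = 0.02867 m³/s.
Cross-sectional area A = πD²/4 = π(0.171)²/4 = 0.02297 m²; mean velocity V = Q/A = 0.02867/0.02297 = 1.248 m/s.
Reynolds number Re = ρVD/μ = 0.58 · 1.248 · 0.171 / 1.03e-05 = 1.202e+04.
Re > 4000 → turbulent. Relative roughness ε/D = 0.000233/0.171 = 0.00136. Swamee-Jain: f = 0.25/(log₁₀[0.00136/3.7 + 5.74/1.202e+04^0.9])² = 0.25/(log₁₀[0.000368 + 0.00122])² = 0.25/(-2.799)² = 0.03192.
Darcy-Weisbach: ΔP = f(L/D)(ρV²/2) = 0.03192·(472/0.171)·(0.58·1.248²/2) = 0.03192·2760·0.4518 = 39.81 Pa.
ΔP = 39.81 Pa = 3.98×10^-4 bar.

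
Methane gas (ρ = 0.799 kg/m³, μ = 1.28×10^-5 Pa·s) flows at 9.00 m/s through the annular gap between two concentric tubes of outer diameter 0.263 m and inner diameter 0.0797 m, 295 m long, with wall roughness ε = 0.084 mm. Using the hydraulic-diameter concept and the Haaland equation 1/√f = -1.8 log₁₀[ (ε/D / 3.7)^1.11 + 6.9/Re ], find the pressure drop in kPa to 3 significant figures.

Hydraulic diameter D_h = 4A/P = D_o - D_i = 0.263 - 0.0797 = 0.1833 m.
Re = ρVD_h/μ = 0.799·9·0.1833/1.28e-05 = 1.03e+05.
ε/D_h = 8.4e-05/0.1833 = 0.000458; Haaland gives 1/√f = -1.8 log₁₀[4.6e-05+6.7e-05] = 7.104, so f = 0.01981.
ΔP = f(L/D_h)(ρV²/2) = 0.01981·295/0.1833·32.36 = 1032 Pa.
ΔP = 1.03 kPa.

ΔP ≈ 1.03 kPa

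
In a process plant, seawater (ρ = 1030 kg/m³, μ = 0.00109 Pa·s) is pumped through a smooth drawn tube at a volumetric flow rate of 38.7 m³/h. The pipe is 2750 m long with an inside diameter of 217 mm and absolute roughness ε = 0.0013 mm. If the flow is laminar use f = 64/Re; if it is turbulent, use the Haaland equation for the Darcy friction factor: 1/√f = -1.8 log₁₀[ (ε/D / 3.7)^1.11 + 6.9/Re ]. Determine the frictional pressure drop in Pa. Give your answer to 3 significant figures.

ΔP ≈ 11000 Pa

Q = 38.7 m³/h = 38.7/3600 = 0.01075 m³/s.
Cross-sectional area A = πD²/4 = π(0.217)²/4 = 0.03698 m²; mean velocity V = Q/A = 0.01075/0.03698 = 0.2907 m/s.
Reynolds number Re = ρVD/μ = 1030 · 0.2907 · 0.217 / 0.00109 = 5.96e+04.
Re > 4000 → turbulent. Relative roughness ε/D = 1.3e-06/0.217 = 5.99e-06. Haaland: 1/√f = -1.8 log₁₀[(5.99e-06/3.7)^1.11 + 6.9/5.96e+04] = -1.8 log₁₀[3.74e-07 + 0.000116] = 7.083, so f = 0.01993.
Darcy-Weisbach: ΔP = f(L/D)(ρV²/2) = 0.01993·(2750/0.217)·(1030·0.2907²/2) = 0.01993·1.267e+04·43.51 = 1.099e+04 Pa.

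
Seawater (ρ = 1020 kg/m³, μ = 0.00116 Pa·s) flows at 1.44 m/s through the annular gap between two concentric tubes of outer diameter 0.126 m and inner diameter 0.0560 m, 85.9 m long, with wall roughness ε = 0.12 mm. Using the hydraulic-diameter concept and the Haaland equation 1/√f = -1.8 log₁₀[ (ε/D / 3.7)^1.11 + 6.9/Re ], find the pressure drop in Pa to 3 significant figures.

ΔP ≈ 31600 Pa

Hydraulic diameter D_h = 4A/P = D_o - D_i = 0.126 - 0.056 = 0.07 m.
Re = ρVD_h/μ = 1020·1.44·0.07/0.00116 = 8.863e+04.
ε/D_h = 0.00012/0.07 = 0.00171; Haaland gives 1/√f = -1.8 log₁₀[0.000199+7.78e-05] = 6.404, so f = 0.02439.
ΔP = f(L/D_h)(ρV²/2) = 0.02439·85.9/0.07·1058 = 3.165e+04 Pa.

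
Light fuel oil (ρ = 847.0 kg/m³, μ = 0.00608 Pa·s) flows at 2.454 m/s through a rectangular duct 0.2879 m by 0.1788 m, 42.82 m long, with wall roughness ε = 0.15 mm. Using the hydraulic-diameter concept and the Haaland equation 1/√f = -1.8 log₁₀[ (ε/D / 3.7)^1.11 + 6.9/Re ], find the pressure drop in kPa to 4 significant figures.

Hydraulic diameter D_h = 4A/P = 4·(0.2879·0.1788)/(2·(0.2879+0.1788)) = 0.2059/0.9334 = 0.2206 m.
Re = ρVD_h/μ = 847·2.454·0.2206/0.00608 = 7.541e+04.
ε/D_h = 0.00015/0.2206 = 0.00068; Haaland gives 1/√f = -1.8 log₁₀[7.13e-05+9.15e-05] = 6.819, so f = 0.02151.
ΔP = f(L/D_h)(ρV²/2) = 0.02151·42.82/0.2206·2550 = 1.065e+04 Pa.
ΔP = 10.65 kPa.

ΔP ≈ 10.65 kPa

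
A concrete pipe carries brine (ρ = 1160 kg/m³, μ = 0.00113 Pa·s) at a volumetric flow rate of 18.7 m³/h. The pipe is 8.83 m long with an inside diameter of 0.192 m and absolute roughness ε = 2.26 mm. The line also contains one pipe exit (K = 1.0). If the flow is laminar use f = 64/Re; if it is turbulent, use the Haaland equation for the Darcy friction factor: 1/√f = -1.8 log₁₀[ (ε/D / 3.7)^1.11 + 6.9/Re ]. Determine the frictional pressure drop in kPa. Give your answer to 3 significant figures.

ΔP ≈ 0.0544 kPa

Q = 18.7 m³/h = 18.7/3600 = 0.005194 m³/s.
Cross-sectional area A = πD²/4 = π(0.192)²/4 = 0.02895 m²; mean velocity V = Q/A = 0.005194/0.02895 = 0.1794 m/s.
Reynolds number Re = ρVD/μ = 1160 · 0.1794 · 0.192 / 0.00113 = 3.536e+04.
Re > 4000 → turbulent. Relative roughness ε/D = 0.00226/0.192 = 0.0118. Haaland: 1/√f = -1.8 log₁₀[(0.0118/3.7)^1.11 + 6.9/3.536e+04] = -1.8 log₁₀[0.00169 + 0.000195] = 4.904, so f = 0.04157.
Total minor-loss coefficient ΣK = 1·1 = 1.
ΔP = [f·L/D + ΣK]·(ρV²/2) = [0.04157·8.83/0.192 + 1]·(1160·0.1794²/2) = [1.912 + 1]·18.67 = 54.36 Pa.
ΔP = 54.36 Pa = 0.0544 kPa.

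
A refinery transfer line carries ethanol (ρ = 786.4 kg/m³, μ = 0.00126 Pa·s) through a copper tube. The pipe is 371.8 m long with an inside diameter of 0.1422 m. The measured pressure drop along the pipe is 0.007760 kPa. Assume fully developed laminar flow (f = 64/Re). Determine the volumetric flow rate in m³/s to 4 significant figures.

Q ≈ 1.662×10^-4 m³/s

For laminar flow, f = 64/Re with Re = ρVD/μ, so Darcy-Weisbach reduces to ΔP = 32μLV/D². Solving for V: V = ΔP·D²/(32μL) = 7.76·(0.1422)²/(32·0.00126·371.8) = 0.01047 m/s.
Check: Re = ρVD/μ = 786.4·0.01047·0.1422/0.00126 = 929 < 2300, so the laminar assumption holds.
Q = V·A = 0.01047·(π/4·0.1422²) = 0.0001662 m³/s = 1.662×10^-4 m³/s.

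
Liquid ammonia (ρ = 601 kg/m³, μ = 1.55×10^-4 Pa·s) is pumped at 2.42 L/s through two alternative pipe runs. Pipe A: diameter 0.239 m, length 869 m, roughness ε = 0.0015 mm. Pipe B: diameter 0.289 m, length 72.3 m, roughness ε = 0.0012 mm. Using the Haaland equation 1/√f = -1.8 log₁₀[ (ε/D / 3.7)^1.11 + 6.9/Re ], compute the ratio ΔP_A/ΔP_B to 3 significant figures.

Pipe A: V = Q/A = 0.00242/0.04486 = 0.05394 m/s; Re = 4.999e+04; ε/D = 6.28e-06; Haaland → f = 0.02073; ΔP_A = f(L/D)(ρV²/2) = 65.9 Pa.
Pipe B: V = Q/A = 0.00242/0.0656 = 0.03689 m/s; Re = 4.134e+04; ε/D = 4.15e-06; Haaland → f = 0.02164; ΔP_B = f(L/D)(ρV²/2) = 2.214 Pa.
ΔP_A/ΔP_B = 65.9/2.214 = 29.8.

ΔP_A/ΔP_B ≈ 29.8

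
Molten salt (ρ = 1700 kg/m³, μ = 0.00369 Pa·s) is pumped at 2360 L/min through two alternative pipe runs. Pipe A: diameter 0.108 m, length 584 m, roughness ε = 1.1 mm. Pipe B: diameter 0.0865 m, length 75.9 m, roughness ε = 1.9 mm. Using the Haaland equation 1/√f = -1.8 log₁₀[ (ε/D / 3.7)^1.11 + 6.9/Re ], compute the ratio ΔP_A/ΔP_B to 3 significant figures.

ΔP_A/ΔP_B ≈ 1.93

Pipe A: V = Q/A = 0.03933/0.009161 = 4.294 m/s; Re = 2.136e+05; ε/D = 0.0102; Haaland → f = 0.03848; ΔP_A = f(L/D)(ρV²/2) = 3.26e+06 Pa.
Pipe B: V = Q/A = 0.03933/0.005877 = 6.693 m/s; Re = 2.667e+05; ε/D = 0.022; Haaland → f = 0.05067; ΔP_B = f(L/D)(ρV²/2) = 1.693e+06 Pa.
ΔP_A/ΔP_B = 3.26e+06/1.693e+06 = 1.93.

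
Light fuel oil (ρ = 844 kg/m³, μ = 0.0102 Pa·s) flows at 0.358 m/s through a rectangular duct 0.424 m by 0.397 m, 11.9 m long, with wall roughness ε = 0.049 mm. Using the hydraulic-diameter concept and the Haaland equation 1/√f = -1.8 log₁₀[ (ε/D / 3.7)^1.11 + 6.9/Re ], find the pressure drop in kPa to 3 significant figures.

Hydraulic diameter D_h = 4A/P = 4·(0.424·0.397)/(2·(0.424+0.397)) = 0.6733/1.642 = 0.4101 m.
Re = ρVD_h/μ = 844·0.358·0.4101/0.0102 = 1.215e+04.
ε/D_h = 4.9e-05/0.4101 = 0.000119; Haaland gives 1/√f = -1.8 log₁₀[1.04e-05+0.000568] = 5.828, so f = 0.02944.
ΔP = f(L/D_h)(ρV²/2) = 0.02944·11.9/0.4101·54.09 = 46.21 Pa.
ΔP = 0.0462 kPa.

ΔP ≈ 0.0462 kPa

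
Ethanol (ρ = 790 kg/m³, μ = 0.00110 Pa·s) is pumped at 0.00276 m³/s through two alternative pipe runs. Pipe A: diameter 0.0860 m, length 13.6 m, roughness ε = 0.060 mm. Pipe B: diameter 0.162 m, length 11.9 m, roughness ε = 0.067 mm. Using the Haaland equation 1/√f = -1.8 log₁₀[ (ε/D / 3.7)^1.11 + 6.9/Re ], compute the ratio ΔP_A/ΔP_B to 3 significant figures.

Pipe A: V = Q/A = 0.00276/0.005809 = 0.4751 m/s; Re = 2.935e+04; ε/D = 0.000698; Haaland → f = 0.02504; ΔP_A = f(L/D)(ρV²/2) = 353.1 Pa.
Pipe B: V = Q/A = 0.00276/0.02061 = 0.1339 m/s; Re = 1.558e+04; ε/D = 0.000414; Haaland → f = 0.02808; ΔP_B = f(L/D)(ρV²/2) = 14.61 Pa.
ΔP_A/ΔP_B = 353.1/14.61 = 24.2.

ΔP_A/ΔP_B ≈ 24.2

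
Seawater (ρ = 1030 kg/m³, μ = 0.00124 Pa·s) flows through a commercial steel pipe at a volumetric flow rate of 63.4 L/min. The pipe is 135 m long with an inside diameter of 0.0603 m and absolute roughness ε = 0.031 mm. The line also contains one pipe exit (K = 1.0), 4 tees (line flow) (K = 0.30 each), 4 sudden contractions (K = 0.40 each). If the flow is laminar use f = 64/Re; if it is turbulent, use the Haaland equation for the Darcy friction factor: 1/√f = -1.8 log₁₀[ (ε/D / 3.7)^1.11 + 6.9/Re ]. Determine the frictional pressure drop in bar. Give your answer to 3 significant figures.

Q = 63.4 L/min = 63.4/60000 = 0.001057 m³/s.
Cross-sectional area A = πD²/4 = π(0.0603)²/4 = 0.002856 m²; mean velocity V = Q/A = 0.001057/0.002856 = 0.37 m/s.
Reynolds number Re = ρVD/μ = 1030 · 0.37 · 0.0603 / 0.00124 = 1.853e+04.
Re > 4000 → turbulent. Relative roughness ε/D = 3.1e-05/0.0603 = 0.000514. Haaland: 1/√f = -1.8 log₁₀[(0.000514/3.7)^1.11 + 6.9/1.853e+04] = -1.8 log₁₀[5.23e-05 + 0.000372] = 6.07, so f = 0.02714.
Total minor-loss coefficient ΣK = 1·1 + 4·0.3 + 4·0.4 = 3.8.
ΔP = [f·L/D + ΣK]·(ρV²/2) = [0.02714·135/0.0603 + 3.8]·(1030·0.37²/2) = [60.77 + 3.8]·70.51 = 4553 Pa.
ΔP = 4553 Pa = 0.0455 bar.

ΔP ≈ 0.0455 bar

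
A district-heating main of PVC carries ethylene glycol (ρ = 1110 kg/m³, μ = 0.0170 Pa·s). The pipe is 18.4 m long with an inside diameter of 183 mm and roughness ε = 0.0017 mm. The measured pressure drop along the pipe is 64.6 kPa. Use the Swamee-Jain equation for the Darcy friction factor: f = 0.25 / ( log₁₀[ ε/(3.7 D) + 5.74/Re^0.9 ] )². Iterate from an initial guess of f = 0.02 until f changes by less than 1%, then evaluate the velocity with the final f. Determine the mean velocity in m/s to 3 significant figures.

Rearranging Darcy-Weisbach: V = √(2·ΔP·D/(f·L·ρ)). With ε/D = 1.7e-06/0.183 = 9.29e-06, iterate starting from f = 0.02:
  f = 0.02 → V = √(2·6.46e+04·0.183/(0.02·18.4·1110)) = 7.608 m/s; Re = ρVD/μ = 9.091e+04; f → 0.01828
  f = 0.01828 → V = 7.958 m/s; Re = 9.509e+04; f → 0.01811
Converged (Δf/f < 1%). With the final f = 0.01811: V = √(2·6.46e+04·0.183/(0.01811·18.4·1110)) = 7.996 m/s.

V ≈ 8.00 m/s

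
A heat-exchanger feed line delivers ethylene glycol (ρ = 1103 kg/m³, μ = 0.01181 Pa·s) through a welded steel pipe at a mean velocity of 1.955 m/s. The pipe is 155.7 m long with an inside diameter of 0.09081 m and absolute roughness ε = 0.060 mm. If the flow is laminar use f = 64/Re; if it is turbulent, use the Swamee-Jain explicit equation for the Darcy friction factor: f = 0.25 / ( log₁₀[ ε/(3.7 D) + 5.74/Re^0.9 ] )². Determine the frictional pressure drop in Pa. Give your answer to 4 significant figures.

Reynolds number Re = ρVD/μ = 1103 · 1.955 · 0.09081 / 0.0118 = 1.658e+04.
Re > 4000 → turbulent. Relative roughness ε/D = 6e-05/0.09081 = 0.000661. Swamee-Jain: f = 0.25/(log₁₀[0.000661/3.7 + 5.74/1.658e+04^0.9])² = 0.25/(log₁₀[0.000179 + 0.000915])² = 0.25/(-2.961)² = 0.02851.
Darcy-Weisbach: ΔP = f(L/D)(ρV²/2) = 0.02851·(155.7/0.09081)·(1103·1.955²/2) = 0.02851·1715·2108 = 1.03e+05 Pa.

ΔP ≈ 103000 Pa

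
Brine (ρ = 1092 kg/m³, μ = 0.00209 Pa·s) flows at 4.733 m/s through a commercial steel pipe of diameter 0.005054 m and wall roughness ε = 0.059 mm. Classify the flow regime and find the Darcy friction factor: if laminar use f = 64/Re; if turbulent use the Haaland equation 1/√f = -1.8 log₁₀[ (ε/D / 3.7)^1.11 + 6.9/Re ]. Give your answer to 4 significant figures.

Re = ρVD/μ = 1092·4.733·0.005054/0.00209 = 1.25e+04.
Re > 4000 → turbulent. ε/D = 5.9e-05/0.005054 = 0.0117; Haaland: 1/√f = -1.8 log₁₀[0.00167 + 0.000552] = 4.774, so f = 0.04387.

f ≈ 0.04387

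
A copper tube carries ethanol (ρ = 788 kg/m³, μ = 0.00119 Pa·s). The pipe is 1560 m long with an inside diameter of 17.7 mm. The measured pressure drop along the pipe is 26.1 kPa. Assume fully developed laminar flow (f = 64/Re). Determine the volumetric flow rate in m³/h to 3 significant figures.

For laminar flow, f = 64/Re with Re = ρVD/μ, so Darcy-Weisbach reduces to ΔP = 32μLV/D². Solving for V: V = ΔP·D²/(32μL) = 2.61e+04·(0.0177)²/(32·0.00119·1560) = 0.1376 m/s.
Check: Re = ρVD/μ = 788·0.1376·0.0177/0.00119 = 1613 < 2300, so the laminar assumption holds.
Q = V·A = 0.1376·(π/4·0.0177²) = 3.387e-05 m³/s = 0.122 m³/h.

Q ≈ 0.122 m³/h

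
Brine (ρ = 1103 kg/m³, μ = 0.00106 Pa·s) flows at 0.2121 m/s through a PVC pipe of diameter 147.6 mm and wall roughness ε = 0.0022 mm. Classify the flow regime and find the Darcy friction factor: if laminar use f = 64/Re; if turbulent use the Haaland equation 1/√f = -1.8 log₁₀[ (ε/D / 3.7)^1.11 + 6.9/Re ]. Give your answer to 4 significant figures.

Re = ρVD/μ = 1103·0.2121·0.1476/0.00106 = 3.258e+04.
Re > 4000 → turbulent. ε/D = 2.2e-06/0.1476 = 1.49e-05; Haaland: 1/√f = -1.8 log₁₀[1.03e-06 + 0.000212] = 6.61, so f = 0.02289.

f ≈ 0.02289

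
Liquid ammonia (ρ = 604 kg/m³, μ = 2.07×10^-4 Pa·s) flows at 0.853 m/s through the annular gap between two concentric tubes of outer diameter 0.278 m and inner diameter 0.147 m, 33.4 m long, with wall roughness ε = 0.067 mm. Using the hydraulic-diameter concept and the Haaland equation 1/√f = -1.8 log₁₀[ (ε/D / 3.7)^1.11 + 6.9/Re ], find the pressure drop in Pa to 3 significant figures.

ΔP ≈ 1010 Pa

Hydraulic diameter D_h = 4A/P = D_o - D_i = 0.278 - 0.147 = 0.131 m.
Re = ρVD_h/μ = 604·0.853·0.131/0.000207 = 3.261e+05.
ε/D_h = 6.7e-05/0.131 = 0.000511; Haaland gives 1/√f = -1.8 log₁₀[5.2e-05+2.12e-05] = 7.444, so f = 0.01805.
ΔP = f(L/D_h)(ρV²/2) = 0.01805·33.4/0.131·219.7 = 1011 Pa.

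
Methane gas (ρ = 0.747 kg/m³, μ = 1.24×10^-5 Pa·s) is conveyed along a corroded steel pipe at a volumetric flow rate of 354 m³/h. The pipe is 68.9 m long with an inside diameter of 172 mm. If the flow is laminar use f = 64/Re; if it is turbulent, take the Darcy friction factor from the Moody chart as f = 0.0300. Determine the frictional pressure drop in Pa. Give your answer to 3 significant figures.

Q = 354 m³/h = 354/3600 = 0.09833 m³/s.
Cross-sectional area A = πD²/4 = π(0.172)²/4 = 0.02324 m²; mean velocity V = Q/A = 0.09833/0.02324 = 4.232 m/s.
Reynolds number Re = ρVD/μ = 0.747 · 4.232 · 0.172 / 1.24e-05 = 4.385e+04.
Re > 4000 → turbulent; use the Moody-chart value f = 0.0300.
Darcy-Weisbach: ΔP = f(L/D)(ρV²/2) = 0.03·(68.9/0.172)·(0.747·4.232²/2) = 0.03·400.6·6.69 = 80.39 Pa.

ΔP ≈ 80.4 Pa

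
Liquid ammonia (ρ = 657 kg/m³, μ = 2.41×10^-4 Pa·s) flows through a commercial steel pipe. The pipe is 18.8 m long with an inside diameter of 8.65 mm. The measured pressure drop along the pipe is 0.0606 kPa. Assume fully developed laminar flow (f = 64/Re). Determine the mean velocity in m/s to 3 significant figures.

V ≈ 0.0313 m/s

For laminar flow, f = 64/Re with Re = ρVD/μ, so Darcy-Weisbach reduces to ΔP = 32μLV/D². Solving for V: V = ΔP·D²/(32μL) = 60.6·(0.00865)²/(32·0.000241·18.8) = 0.03127 m/s.
Check: Re = ρVD/μ = 657·0.03127·0.00865/0.000241 = 737.5 < 2300, so the laminar assumption holds.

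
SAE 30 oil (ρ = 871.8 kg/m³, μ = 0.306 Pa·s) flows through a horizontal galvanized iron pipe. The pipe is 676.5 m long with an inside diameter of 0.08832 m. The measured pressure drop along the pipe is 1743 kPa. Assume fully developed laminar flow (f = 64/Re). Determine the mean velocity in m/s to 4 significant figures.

V ≈ 2.052 m/s

For laminar flow, f = 64/Re with Re = ρVD/μ, so Darcy-Weisbach reduces to ΔP = 32μLV/D². Solving for V: V = ΔP·D²/(32μL) = 1.743e+06·(0.08832)²/(32·0.306·676.5) = 2.052 m/s.
Check: Re = ρVD/μ = 871.8·2.052·0.08832/0.306 = 516.5 < 2300, so the laminar assumption holds.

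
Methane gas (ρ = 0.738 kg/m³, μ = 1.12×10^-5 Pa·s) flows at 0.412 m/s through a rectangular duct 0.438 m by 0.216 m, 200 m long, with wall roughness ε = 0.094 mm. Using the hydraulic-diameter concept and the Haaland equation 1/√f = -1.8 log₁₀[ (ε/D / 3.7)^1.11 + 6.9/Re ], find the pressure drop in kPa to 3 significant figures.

Hydraulic diameter D_h = 4A/P = 4·(0.438·0.216)/(2·(0.438+0.216)) = 0.3784/1.308 = 0.2893 m.
Re = ρVD_h/μ = 0.738·0.412·0.2893/1.12e-05 = 7854.
ε/D_h = 9.4e-05/0.2893 = 0.000325; Haaland gives 1/√f = -1.8 log₁₀[3.14e-05+0.000878] = 5.474, so f = 0.03338.
ΔP = f(L/D_h)(ρV²/2) = 0.03338·200/0.2893·0.06264 = 1.445 Pa.
ΔP = 0.00145 kPa.

ΔP ≈ 0.00145 kPa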